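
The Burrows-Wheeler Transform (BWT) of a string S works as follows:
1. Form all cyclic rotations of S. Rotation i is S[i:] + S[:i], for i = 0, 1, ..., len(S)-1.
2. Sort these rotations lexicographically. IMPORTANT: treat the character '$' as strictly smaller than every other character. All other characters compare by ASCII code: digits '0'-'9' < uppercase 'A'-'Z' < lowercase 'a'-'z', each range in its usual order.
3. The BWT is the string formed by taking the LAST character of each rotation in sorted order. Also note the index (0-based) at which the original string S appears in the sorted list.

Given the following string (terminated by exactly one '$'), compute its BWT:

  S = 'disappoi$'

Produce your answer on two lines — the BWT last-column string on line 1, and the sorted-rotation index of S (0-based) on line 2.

All 9 rotations (rotation i = S[i:]+S[:i]):
  rot[0] = disappoi$
  rot[1] = isappoi$d
  rot[2] = sappoi$di
  rot[3] = appoi$dis
  rot[4] = ppoi$disa
  rot[5] = poi$disap
  rot[6] = oi$disapp
  rot[7] = i$disappo
  rot[8] = $disappoi
Sorted (with $ < everything):
  sorted[0] = $disappoi  (last char: 'i')
  sorted[1] = appoi$dis  (last char: 's')
  sorted[2] = disappoi$  (last char: '$')
  sorted[3] = i$disappo  (last char: 'o')
  sorted[4] = isappoi$d  (last char: 'd')
  sorted[5] = oi$disapp  (last char: 'p')
  sorted[6] = poi$disap  (last char: 'p')
  sorted[7] = ppoi$disa  (last char: 'a')
  sorted[8] = sappoi$di  (last char: 'i')
Last column: is$odppai
Original string S is at sorted index 2

Answer: is$odppai
2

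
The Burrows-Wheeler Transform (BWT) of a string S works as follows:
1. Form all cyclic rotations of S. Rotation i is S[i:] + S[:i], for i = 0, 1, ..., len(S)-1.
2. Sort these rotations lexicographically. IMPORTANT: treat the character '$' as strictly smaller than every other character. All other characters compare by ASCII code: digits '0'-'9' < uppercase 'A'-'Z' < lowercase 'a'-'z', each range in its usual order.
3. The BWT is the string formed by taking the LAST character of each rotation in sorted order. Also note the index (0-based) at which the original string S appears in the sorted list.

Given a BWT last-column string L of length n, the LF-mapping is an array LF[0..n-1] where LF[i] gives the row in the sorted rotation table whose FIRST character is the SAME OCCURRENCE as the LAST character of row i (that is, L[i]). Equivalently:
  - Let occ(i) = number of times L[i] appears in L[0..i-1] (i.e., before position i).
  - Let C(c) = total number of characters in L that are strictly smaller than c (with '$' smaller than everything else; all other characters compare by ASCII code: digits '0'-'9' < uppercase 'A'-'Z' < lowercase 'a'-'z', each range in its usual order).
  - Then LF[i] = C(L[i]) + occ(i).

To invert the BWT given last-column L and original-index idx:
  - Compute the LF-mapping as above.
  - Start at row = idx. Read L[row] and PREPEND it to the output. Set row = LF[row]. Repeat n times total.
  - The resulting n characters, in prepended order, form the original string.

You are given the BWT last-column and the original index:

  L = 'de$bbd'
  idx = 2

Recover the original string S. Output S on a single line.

LF mapping: 3 5 0 1 2 4
Walk LF starting at row 2, prepending L[row]:
  step 1: row=2, L[2]='$', prepend. Next row=LF[2]=0
  step 2: row=0, L[0]='d', prepend. Next row=LF[0]=3
  step 3: row=3, L[3]='b', prepend. Next row=LF[3]=1
  step 4: row=1, L[1]='e', prepend. Next row=LF[1]=5
  step 5: row=5, L[5]='d', prepend. Next row=LF[5]=4
  step 6: row=4, L[4]='b', prepend. Next row=LF[4]=2
Reversed output: bdebd$

Answer: bdebd$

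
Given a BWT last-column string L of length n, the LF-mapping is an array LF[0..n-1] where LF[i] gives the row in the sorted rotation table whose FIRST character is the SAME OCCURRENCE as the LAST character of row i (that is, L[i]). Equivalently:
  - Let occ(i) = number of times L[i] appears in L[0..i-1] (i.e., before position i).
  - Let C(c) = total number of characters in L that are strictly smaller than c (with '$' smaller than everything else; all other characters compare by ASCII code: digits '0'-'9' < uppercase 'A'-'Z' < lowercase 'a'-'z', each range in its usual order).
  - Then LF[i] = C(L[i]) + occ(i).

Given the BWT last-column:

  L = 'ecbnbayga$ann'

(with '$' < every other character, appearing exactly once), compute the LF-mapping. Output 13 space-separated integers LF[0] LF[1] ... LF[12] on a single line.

Answer: 7 6 4 9 5 1 12 8 2 0 3 10 11

Derivation:
Char counts: '$':1, 'a':3, 'b':2, 'c':1, 'e':1, 'g':1, 'n':3, 'y':1
C (first-col start): C('$')=0, C('a')=1, C('b')=4, C('c')=6, C('e')=7, C('g')=8, C('n')=9, C('y')=12
L[0]='e': occ=0, LF[0]=C('e')+0=7+0=7
L[1]='c': occ=0, LF[1]=C('c')+0=6+0=6
L[2]='b': occ=0, LF[2]=C('b')+0=4+0=4
L[3]='n': occ=0, LF[3]=C('n')+0=9+0=9
L[4]='b': occ=1, LF[4]=C('b')+1=4+1=5
L[5]='a': occ=0, LF[5]=C('a')+0=1+0=1
L[6]='y': occ=0, LF[6]=C('y')+0=12+0=12
L[7]='g': occ=0, LF[7]=C('g')+0=8+0=8
L[8]='a': occ=1, LF[8]=C('a')+1=1+1=2
L[9]='$': occ=0, LF[9]=C('$')+0=0+0=0
L[10]='a': occ=2, LF[10]=C('a')+2=1+2=3
L[11]='n': occ=1, LF[11]=C('n')+1=9+1=10
L[12]='n': occ=2, LF[12]=C('n')+2=9+2=11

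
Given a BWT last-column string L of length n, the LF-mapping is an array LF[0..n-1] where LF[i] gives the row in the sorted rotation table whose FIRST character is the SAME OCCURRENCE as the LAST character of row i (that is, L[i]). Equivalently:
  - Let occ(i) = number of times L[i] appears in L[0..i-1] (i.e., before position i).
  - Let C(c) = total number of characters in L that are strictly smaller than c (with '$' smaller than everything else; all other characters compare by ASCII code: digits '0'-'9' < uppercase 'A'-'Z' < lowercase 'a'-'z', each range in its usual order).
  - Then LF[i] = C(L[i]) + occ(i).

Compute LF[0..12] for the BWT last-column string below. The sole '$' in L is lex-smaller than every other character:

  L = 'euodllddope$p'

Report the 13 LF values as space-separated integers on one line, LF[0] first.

Answer: 4 12 8 1 6 7 2 3 9 10 5 0 11

Derivation:
Char counts: '$':1, 'd':3, 'e':2, 'l':2, 'o':2, 'p':2, 'u':1
C (first-col start): C('$')=0, C('d')=1, C('e')=4, C('l')=6, C('o')=8, C('p')=10, C('u')=12
L[0]='e': occ=0, LF[0]=C('e')+0=4+0=4
L[1]='u': occ=0, LF[1]=C('u')+0=12+0=12
L[2]='o': occ=0, LF[2]=C('o')+0=8+0=8
L[3]='d': occ=0, LF[3]=C('d')+0=1+0=1
L[4]='l': occ=0, LF[4]=C('l')+0=6+0=6
L[5]='l': occ=1, LF[5]=C('l')+1=6+1=7
L[6]='d': occ=1, LF[6]=C('d')+1=1+1=2
L[7]='d': occ=2, LF[7]=C('d')+2=1+2=3
L[8]='o': occ=1, LF[8]=C('o')+1=8+1=9
L[9]='p': occ=0, LF[9]=C('p')+0=10+0=10
L[10]='e': occ=1, LF[10]=C('e')+1=4+1=5
L[11]='$': occ=0, LF[11]=C('$')+0=0+0=0
L[12]='p': occ=1, LF[12]=C('p')+1=10+1=11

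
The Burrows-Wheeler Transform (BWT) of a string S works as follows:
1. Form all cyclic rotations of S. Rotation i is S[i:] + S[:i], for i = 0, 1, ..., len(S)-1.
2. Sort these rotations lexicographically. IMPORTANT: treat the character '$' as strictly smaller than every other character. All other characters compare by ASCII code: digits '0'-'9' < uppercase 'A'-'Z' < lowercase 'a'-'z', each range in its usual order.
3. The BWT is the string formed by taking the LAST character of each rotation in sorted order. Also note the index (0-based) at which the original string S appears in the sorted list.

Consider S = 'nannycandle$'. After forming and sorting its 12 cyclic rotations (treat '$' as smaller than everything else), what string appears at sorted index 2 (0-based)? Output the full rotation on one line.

All 12 rotations (rotation i = S[i:]+S[:i]):
  rot[0] = nannycandle$
  rot[1] = annycandle$n
  rot[2] = nnycandle$na
  rot[3] = nycandle$nan
  rot[4] = ycandle$nann
  rot[5] = candle$nanny
  rot[6] = andle$nannyc
  rot[7] = ndle$nannyca
  rot[8] = dle$nannycan
  rot[9] = le$nannycand
  rot[10] = e$nannycandl
  rot[11] = $nannycandle
Sorted (with $ < everything):
  sorted[0] = $nannycandle
  sorted[1] = andle$nannyc
  sorted[2] = annycandle$n
  sorted[3] = candle$nanny
  sorted[4] = dle$nannycan
  sorted[5] = e$nannycandl
  sorted[6] = le$nannycand
  sorted[7] = nannycandle$
  sorted[8] = ndle$nannyca
  sorted[9] = nnycandle$na
  sorted[10] = nycandle$nan
  sorted[11] = ycandle$nann
sorted[2] = annycandle$n

Answer: annycandle$n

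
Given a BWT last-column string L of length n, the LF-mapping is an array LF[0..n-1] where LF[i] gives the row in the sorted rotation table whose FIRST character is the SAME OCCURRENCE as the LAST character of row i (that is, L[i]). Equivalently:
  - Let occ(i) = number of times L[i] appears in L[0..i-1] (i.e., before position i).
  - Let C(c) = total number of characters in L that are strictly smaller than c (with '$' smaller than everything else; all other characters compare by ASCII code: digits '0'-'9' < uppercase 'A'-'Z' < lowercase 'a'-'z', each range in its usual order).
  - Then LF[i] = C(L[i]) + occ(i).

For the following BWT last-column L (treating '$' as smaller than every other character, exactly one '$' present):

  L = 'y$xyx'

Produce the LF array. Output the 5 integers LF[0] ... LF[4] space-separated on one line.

Char counts: '$':1, 'x':2, 'y':2
C (first-col start): C('$')=0, C('x')=1, C('y')=3
L[0]='y': occ=0, LF[0]=C('y')+0=3+0=3
L[1]='$': occ=0, LF[1]=C('$')+0=0+0=0
L[2]='x': occ=0, LF[2]=C('x')+0=1+0=1
L[3]='y': occ=1, LF[3]=C('y')+1=3+1=4
L[4]='x': occ=1, LF[4]=C('x')+1=1+1=2

Answer: 3 0 1 4 2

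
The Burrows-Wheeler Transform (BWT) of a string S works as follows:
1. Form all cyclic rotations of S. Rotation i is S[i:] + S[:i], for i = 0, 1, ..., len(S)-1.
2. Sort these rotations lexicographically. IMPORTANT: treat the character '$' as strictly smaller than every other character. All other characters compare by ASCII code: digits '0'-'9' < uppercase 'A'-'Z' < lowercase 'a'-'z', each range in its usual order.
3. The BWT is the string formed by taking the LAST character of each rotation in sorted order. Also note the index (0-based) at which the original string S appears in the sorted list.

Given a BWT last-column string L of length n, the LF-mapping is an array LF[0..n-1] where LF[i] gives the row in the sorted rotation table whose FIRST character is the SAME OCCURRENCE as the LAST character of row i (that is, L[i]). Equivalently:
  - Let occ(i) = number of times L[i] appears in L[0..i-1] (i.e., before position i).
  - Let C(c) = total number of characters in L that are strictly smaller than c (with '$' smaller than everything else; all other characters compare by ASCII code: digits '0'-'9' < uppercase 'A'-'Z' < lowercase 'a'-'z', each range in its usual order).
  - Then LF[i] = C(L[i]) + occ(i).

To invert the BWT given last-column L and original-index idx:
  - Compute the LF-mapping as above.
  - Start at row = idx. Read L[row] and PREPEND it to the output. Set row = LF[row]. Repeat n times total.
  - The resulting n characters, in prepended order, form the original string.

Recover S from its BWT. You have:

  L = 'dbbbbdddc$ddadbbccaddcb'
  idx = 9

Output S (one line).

Answer: bddcddcdbbadcbdbbacdbd$

Derivation:
LF mapping: 14 3 4 5 6 15 16 17 10 0 18 19 1 20 7 8 11 12 2 21 22 13 9
Walk LF starting at row 9, prepending L[row]:
  step 1: row=9, L[9]='$', prepend. Next row=LF[9]=0
  step 2: row=0, L[0]='d', prepend. Next row=LF[0]=14
  step 3: row=14, L[14]='b', prepend. Next row=LF[14]=7
  step 4: row=7, L[7]='d', prepend. Next row=LF[7]=17
  step 5: row=17, L[17]='c', prepend. Next row=LF[17]=12
  step 6: row=12, L[12]='a', prepend. Next row=LF[12]=1
  step 7: row=1, L[1]='b', prepend. Next row=LF[1]=3
  step 8: row=3, L[3]='b', prepend. Next row=LF[3]=5
  step 9: row=5, L[5]='d', prepend. Next row=LF[5]=15
  step 10: row=15, L[15]='b', prepend. Next row=LF[15]=8
  step 11: row=8, L[8]='c', prepend. Next row=LF[8]=10
  step 12: row=10, L[10]='d', prepend. Next row=LF[10]=18
  step 13: row=18, L[18]='a', prepend. Next row=LF[18]=2
  step 14: row=2, L[2]='b', prepend. Next row=LF[2]=4
  step 15: row=4, L[4]='b', prepend. Next row=LF[4]=6
  step 16: row=6, L[6]='d', prepend. Next row=LF[6]=16
  step 17: row=16, L[16]='c', prepend. Next row=LF[16]=11
  step 18: row=11, L[11]='d', prepend. Next row=LF[11]=19
  step 19: row=19, L[19]='d', prepend. Next row=LF[19]=21
  step 20: row=21, L[21]='c', prepend. Next row=LF[21]=13
  step 21: row=13, L[13]='d', prepend. Next row=LF[13]=20
  step 22: row=20, L[20]='d', prepend. Next row=LF[20]=22
  step 23: row=22, L[22]='b', prepend. Next row=LF[22]=9
Reversed output: bddcddcdbbadcbdbbacdbd$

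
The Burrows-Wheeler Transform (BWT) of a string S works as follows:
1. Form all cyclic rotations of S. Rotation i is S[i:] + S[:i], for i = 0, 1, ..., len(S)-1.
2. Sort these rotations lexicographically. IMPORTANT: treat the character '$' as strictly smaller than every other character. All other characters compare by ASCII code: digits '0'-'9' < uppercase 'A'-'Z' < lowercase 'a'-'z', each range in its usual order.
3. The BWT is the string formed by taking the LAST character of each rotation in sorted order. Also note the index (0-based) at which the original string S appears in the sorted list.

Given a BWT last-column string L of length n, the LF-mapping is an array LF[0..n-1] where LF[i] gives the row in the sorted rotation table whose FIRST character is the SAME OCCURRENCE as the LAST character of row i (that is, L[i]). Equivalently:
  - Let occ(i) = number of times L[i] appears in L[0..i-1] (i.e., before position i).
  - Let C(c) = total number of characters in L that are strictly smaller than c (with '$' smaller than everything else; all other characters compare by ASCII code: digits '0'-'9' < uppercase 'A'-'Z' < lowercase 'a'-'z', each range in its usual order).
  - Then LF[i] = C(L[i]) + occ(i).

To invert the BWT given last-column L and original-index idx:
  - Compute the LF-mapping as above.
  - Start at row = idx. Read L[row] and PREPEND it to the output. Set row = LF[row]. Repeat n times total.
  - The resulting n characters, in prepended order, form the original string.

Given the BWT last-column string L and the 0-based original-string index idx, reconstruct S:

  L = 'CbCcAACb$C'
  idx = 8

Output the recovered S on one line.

Answer: bbACACCcC$

Derivation:
LF mapping: 3 7 4 9 1 2 5 8 0 6
Walk LF starting at row 8, prepending L[row]:
  step 1: row=8, L[8]='$', prepend. Next row=LF[8]=0
  step 2: row=0, L[0]='C', prepend. Next row=LF[0]=3
  step 3: row=3, L[3]='c', prepend. Next row=LF[3]=9
  step 4: row=9, L[9]='C', prepend. Next row=LF[9]=6
  step 5: row=6, L[6]='C', prepend. Next row=LF[6]=5
  step 6: row=5, L[5]='A', prepend. Next row=LF[5]=2
  step 7: row=2, L[2]='C', prepend. Next row=LF[2]=4
  step 8: row=4, L[4]='A', prepend. Next row=LF[4]=1
  step 9: row=1, L[1]='b', prepend. Next row=LF[1]=7
  step 10: row=7, L[7]='b', prepend. Next row=LF[7]=8
Reversed output: bbACACCcC$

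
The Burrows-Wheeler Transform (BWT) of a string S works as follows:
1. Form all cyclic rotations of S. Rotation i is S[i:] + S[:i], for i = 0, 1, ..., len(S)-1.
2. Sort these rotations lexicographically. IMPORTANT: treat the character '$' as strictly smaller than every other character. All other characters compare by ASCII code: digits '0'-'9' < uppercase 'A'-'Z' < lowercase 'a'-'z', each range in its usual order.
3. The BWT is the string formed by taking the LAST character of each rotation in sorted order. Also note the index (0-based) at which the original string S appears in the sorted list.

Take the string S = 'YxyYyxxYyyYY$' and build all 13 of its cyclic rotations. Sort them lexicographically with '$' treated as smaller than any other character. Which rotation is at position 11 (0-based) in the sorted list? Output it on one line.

All 13 rotations (rotation i = S[i:]+S[:i]):
  rot[0] = YxyYyxxYyyYY$
  rot[1] = xyYyxxYyyYY$Y
  rot[2] = yYyxxYyyYY$Yx
  rot[3] = YyxxYyyYY$Yxy
  rot[4] = yxxYyyYY$YxyY
  rot[5] = xxYyyYY$YxyYy
  rot[6] = xYyyYY$YxyYyx
  rot[7] = YyyYY$YxyYyxx
  rot[8] = yyYY$YxyYyxxY
  rot[9] = yYY$YxyYyxxYy
  rot[10] = YY$YxyYyxxYyy
  rot[11] = Y$YxyYyxxYyyY
  rot[12] = $YxyYyxxYyyYY
Sorted (with $ < everything):
  sorted[0] = $YxyYyxxYyyYY
  sorted[1] = Y$YxyYyxxYyyY
  sorted[2] = YY$YxyYyxxYyy
  sorted[3] = YxyYyxxYyyYY$
  sorted[4] = YyxxYyyYY$Yxy
  sorted[5] = YyyYY$YxyYyxx
  sorted[6] = xYyyYY$YxyYyx
  sorted[7] = xxYyyYY$YxyYy
  sorted[8] = xyYyxxYyyYY$Y
  sorted[9] = yYY$YxyYyxxYy
  sorted[10] = yYyxxYyyYY$Yx
  sorted[11] = yxxYyyYY$YxyY
  sorted[12] = yyYY$YxyYyxxY
sorted[11] = yxxYyyYY$YxyY

Answer: yxxYyyYY$YxyY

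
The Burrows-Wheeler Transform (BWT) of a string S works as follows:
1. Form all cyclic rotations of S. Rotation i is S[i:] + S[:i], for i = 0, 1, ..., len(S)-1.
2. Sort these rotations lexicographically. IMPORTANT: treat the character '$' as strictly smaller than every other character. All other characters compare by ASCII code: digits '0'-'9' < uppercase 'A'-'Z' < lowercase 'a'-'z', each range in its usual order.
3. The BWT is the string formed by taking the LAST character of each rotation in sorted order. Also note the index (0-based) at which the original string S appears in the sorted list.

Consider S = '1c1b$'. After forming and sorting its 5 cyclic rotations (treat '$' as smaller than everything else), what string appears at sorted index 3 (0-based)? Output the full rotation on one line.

Answer: b$1c1

Derivation:
All 5 rotations (rotation i = S[i:]+S[:i]):
  rot[0] = 1c1b$
  rot[1] = c1b$1
  rot[2] = 1b$1c
  rot[3] = b$1c1
  rot[4] = $1c1b
Sorted (with $ < everything):
  sorted[0] = $1c1b
  sorted[1] = 1b$1c
  sorted[2] = 1c1b$
  sorted[3] = b$1c1
  sorted[4] = c1b$1
sorted[3] = b$1c1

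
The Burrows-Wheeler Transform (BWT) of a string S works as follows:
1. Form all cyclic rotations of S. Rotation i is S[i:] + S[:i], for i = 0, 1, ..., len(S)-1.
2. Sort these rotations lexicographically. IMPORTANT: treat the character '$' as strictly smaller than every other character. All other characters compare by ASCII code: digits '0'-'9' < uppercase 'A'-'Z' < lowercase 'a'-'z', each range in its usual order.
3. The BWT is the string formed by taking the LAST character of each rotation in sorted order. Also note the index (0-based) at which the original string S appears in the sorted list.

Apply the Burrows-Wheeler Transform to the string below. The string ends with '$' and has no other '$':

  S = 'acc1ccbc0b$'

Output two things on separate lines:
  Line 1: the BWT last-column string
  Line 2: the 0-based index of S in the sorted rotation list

All 11 rotations (rotation i = S[i:]+S[:i]):
  rot[0] = acc1ccbc0b$
  rot[1] = cc1ccbc0b$a
  rot[2] = c1ccbc0b$ac
  rot[3] = 1ccbc0b$acc
  rot[4] = ccbc0b$acc1
  rot[5] = cbc0b$acc1c
  rot[6] = bc0b$acc1cc
  rot[7] = c0b$acc1ccb
  rot[8] = 0b$acc1ccbc
  rot[9] = b$acc1ccbc0
  rot[10] = $acc1ccbc0b
Sorted (with $ < everything):
  sorted[0] = $acc1ccbc0b  (last char: 'b')
  sorted[1] = 0b$acc1ccbc  (last char: 'c')
  sorted[2] = 1ccbc0b$acc  (last char: 'c')
  sorted[3] = acc1ccbc0b$  (last char: '$')
  sorted[4] = b$acc1ccbc0  (last char: '0')
  sorted[5] = bc0b$acc1cc  (last char: 'c')
  sorted[6] = c0b$acc1ccb  (last char: 'b')
  sorted[7] = c1ccbc0b$ac  (last char: 'c')
  sorted[8] = cbc0b$acc1c  (last char: 'c')
  sorted[9] = cc1ccbc0b$a  (last char: 'a')
  sorted[10] = ccbc0b$acc1  (last char: '1')
Last column: bcc$0cbcca1
Original string S is at sorted index 3

Answer: bcc$0cbcca1
3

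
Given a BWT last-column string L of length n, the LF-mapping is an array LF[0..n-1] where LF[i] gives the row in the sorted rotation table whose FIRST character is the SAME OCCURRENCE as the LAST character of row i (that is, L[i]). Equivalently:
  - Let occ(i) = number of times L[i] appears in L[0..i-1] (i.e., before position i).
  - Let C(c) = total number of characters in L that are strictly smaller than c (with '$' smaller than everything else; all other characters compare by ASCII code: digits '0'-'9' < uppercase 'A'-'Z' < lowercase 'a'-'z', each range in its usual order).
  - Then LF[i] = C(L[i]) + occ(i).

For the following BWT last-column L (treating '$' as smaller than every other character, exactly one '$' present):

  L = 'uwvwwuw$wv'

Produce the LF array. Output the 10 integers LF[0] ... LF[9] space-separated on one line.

Answer: 1 5 3 6 7 2 8 0 9 4

Derivation:
Char counts: '$':1, 'u':2, 'v':2, 'w':5
C (first-col start): C('$')=0, C('u')=1, C('v')=3, C('w')=5
L[0]='u': occ=0, LF[0]=C('u')+0=1+0=1
L[1]='w': occ=0, LF[1]=C('w')+0=5+0=5
L[2]='v': occ=0, LF[2]=C('v')+0=3+0=3
L[3]='w': occ=1, LF[3]=C('w')+1=5+1=6
L[4]='w': occ=2, LF[4]=C('w')+2=5+2=7
L[5]='u': occ=1, LF[5]=C('u')+1=1+1=2
L[6]='w': occ=3, LF[6]=C('w')+3=5+3=8
L[7]='$': occ=0, LF[7]=C('$')+0=0+0=0
L[8]='w': occ=4, LF[8]=C('w')+4=5+4=9
L[9]='v': occ=1, LF[9]=C('v')+1=3+1=4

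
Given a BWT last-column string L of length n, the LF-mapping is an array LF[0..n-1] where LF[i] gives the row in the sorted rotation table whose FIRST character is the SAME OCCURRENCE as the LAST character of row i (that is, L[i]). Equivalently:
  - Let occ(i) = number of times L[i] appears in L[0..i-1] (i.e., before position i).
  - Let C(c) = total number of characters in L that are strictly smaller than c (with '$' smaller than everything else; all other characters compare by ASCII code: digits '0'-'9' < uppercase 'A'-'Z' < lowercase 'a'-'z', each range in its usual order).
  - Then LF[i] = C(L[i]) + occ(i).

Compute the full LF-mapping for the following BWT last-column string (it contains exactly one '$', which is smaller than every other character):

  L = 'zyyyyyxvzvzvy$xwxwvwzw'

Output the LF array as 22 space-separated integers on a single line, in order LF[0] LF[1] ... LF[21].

Char counts: '$':1, 'v':4, 'w':4, 'x':3, 'y':6, 'z':4
C (first-col start): C('$')=0, C('v')=1, C('w')=5, C('x')=9, C('y')=12, C('z')=18
L[0]='z': occ=0, LF[0]=C('z')+0=18+0=18
L[1]='y': occ=0, LF[1]=C('y')+0=12+0=12
L[2]='y': occ=1, LF[2]=C('y')+1=12+1=13
L[3]='y': occ=2, LF[3]=C('y')+2=12+2=14
L[4]='y': occ=3, LF[4]=C('y')+3=12+3=15
L[5]='y': occ=4, LF[5]=C('y')+4=12+4=16
L[6]='x': occ=0, LF[6]=C('x')+0=9+0=9
L[7]='v': occ=0, LF[7]=C('v')+0=1+0=1
L[8]='z': occ=1, LF[8]=C('z')+1=18+1=19
L[9]='v': occ=1, LF[9]=C('v')+1=1+1=2
L[10]='z': occ=2, LF[10]=C('z')+2=18+2=20
L[11]='v': occ=2, LF[11]=C('v')+2=1+2=3
L[12]='y': occ=5, LF[12]=C('y')+5=12+5=17
L[13]='$': occ=0, LF[13]=C('$')+0=0+0=0
L[14]='x': occ=1, LF[14]=C('x')+1=9+1=10
L[15]='w': occ=0, LF[15]=C('w')+0=5+0=5
L[16]='x': occ=2, LF[16]=C('x')+2=9+2=11
L[17]='w': occ=1, LF[17]=C('w')+1=5+1=6
L[18]='v': occ=3, LF[18]=C('v')+3=1+3=4
L[19]='w': occ=2, LF[19]=C('w')+2=5+2=7
L[20]='z': occ=3, LF[20]=C('z')+3=18+3=21
L[21]='w': occ=3, LF[21]=C('w')+3=5+3=8

Answer: 18 12 13 14 15 16 9 1 19 2 20 3 17 0 10 5 11 6 4 7 21 8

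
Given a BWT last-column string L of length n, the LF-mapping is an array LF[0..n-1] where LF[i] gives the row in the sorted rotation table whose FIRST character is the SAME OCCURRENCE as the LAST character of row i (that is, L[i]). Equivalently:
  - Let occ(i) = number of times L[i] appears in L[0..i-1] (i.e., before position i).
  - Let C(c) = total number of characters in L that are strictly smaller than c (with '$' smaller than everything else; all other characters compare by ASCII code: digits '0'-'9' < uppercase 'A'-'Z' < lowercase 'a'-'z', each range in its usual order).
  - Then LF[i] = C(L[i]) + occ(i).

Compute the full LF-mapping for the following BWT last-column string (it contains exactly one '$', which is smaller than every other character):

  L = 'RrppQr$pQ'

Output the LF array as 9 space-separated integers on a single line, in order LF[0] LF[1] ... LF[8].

Char counts: '$':1, 'Q':2, 'R':1, 'p':3, 'r':2
C (first-col start): C('$')=0, C('Q')=1, C('R')=3, C('p')=4, C('r')=7
L[0]='R': occ=0, LF[0]=C('R')+0=3+0=3
L[1]='r': occ=0, LF[1]=C('r')+0=7+0=7
L[2]='p': occ=0, LF[2]=C('p')+0=4+0=4
L[3]='p': occ=1, LF[3]=C('p')+1=4+1=5
L[4]='Q': occ=0, LF[4]=C('Q')+0=1+0=1
L[5]='r': occ=1, LF[5]=C('r')+1=7+1=8
L[6]='$': occ=0, LF[6]=C('$')+0=0+0=0
L[7]='p': occ=2, LF[7]=C('p')+2=4+2=6
L[8]='Q': occ=1, LF[8]=C('Q')+1=1+1=2

Answer: 3 7 4 5 1 8 0 6 2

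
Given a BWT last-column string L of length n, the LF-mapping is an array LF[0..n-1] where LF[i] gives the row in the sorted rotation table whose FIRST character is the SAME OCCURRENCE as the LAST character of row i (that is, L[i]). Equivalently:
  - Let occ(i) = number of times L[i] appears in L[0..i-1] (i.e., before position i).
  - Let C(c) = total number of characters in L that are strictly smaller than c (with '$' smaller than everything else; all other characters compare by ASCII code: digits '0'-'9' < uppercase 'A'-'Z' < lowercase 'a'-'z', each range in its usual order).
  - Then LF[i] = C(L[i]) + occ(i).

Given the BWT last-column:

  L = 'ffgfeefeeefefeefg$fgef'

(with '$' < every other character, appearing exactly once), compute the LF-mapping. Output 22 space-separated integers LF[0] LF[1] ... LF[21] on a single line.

Answer: 10 11 19 12 1 2 13 3 4 5 14 6 15 7 8 16 20 0 17 21 9 18

Derivation:
Char counts: '$':1, 'e':9, 'f':9, 'g':3
C (first-col start): C('$')=0, C('e')=1, C('f')=10, C('g')=19
L[0]='f': occ=0, LF[0]=C('f')+0=10+0=10
L[1]='f': occ=1, LF[1]=C('f')+1=10+1=11
L[2]='g': occ=0, LF[2]=C('g')+0=19+0=19
L[3]='f': occ=2, LF[3]=C('f')+2=10+2=12
L[4]='e': occ=0, LF[4]=C('e')+0=1+0=1
L[5]='e': occ=1, LF[5]=C('e')+1=1+1=2
L[6]='f': occ=3, LF[6]=C('f')+3=10+3=13
L[7]='e': occ=2, LF[7]=C('e')+2=1+2=3
L[8]='e': occ=3, LF[8]=C('e')+3=1+3=4
L[9]='e': occ=4, LF[9]=C('e')+4=1+4=5
L[10]='f': occ=4, LF[10]=C('f')+4=10+4=14
L[11]='e': occ=5, LF[11]=C('e')+5=1+5=6
L[12]='f': occ=5, LF[12]=C('f')+5=10+5=15
L[13]='e': occ=6, LF[13]=C('e')+6=1+6=7
L[14]='e': occ=7, LF[14]=C('e')+7=1+7=8
L[15]='f': occ=6, LF[15]=C('f')+6=10+6=16
L[16]='g': occ=1, LF[16]=C('g')+1=19+1=20
L[17]='$': occ=0, LF[17]=C('$')+0=0+0=0
L[18]='f': occ=7, LF[18]=C('f')+7=10+7=17
L[19]='g': occ=2, LF[19]=C('g')+2=19+2=21
L[20]='e': occ=8, LF[20]=C('e')+8=1+8=9
L[21]='f': occ=8, LF[21]=C('f')+8=10+8=18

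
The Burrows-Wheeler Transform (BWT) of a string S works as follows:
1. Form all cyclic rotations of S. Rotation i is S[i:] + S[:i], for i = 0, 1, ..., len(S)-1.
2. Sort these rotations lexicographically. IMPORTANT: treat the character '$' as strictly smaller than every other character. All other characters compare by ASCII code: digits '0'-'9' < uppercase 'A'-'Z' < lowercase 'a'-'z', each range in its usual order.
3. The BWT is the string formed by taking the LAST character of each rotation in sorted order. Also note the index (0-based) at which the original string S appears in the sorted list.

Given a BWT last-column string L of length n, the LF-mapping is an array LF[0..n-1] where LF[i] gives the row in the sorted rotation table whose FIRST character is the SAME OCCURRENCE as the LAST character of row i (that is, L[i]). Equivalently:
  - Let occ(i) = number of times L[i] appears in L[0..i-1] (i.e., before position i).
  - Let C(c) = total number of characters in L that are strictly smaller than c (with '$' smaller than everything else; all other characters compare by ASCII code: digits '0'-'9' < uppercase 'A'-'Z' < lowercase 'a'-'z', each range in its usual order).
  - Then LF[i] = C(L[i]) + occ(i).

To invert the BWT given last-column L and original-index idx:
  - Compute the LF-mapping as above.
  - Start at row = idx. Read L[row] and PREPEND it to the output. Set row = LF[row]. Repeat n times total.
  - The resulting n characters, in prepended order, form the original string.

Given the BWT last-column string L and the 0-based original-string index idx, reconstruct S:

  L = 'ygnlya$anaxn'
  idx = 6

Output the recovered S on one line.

LF mapping: 10 4 6 5 11 1 0 2 7 3 9 8
Walk LF starting at row 6, prepending L[row]:
  step 1: row=6, L[6]='$', prepend. Next row=LF[6]=0
  step 2: row=0, L[0]='y', prepend. Next row=LF[0]=10
  step 3: row=10, L[10]='x', prepend. Next row=LF[10]=9
  step 4: row=9, L[9]='a', prepend. Next row=LF[9]=3
  step 5: row=3, L[3]='l', prepend. Next row=LF[3]=5
  step 6: row=5, L[5]='a', prepend. Next row=LF[5]=1
  step 7: row=1, L[1]='g', prepend. Next row=LF[1]=4
  step 8: row=4, L[4]='y', prepend. Next row=LF[4]=11
  step 9: row=11, L[11]='n', prepend. Next row=LF[11]=8
  step 10: row=8, L[8]='n', prepend. Next row=LF[8]=7
  step 11: row=7, L[7]='a', prepend. Next row=LF[7]=2
  step 12: row=2, L[2]='n', prepend. Next row=LF[2]=6
Reversed output: nannygalaxy$

Answer: nannygalaxy$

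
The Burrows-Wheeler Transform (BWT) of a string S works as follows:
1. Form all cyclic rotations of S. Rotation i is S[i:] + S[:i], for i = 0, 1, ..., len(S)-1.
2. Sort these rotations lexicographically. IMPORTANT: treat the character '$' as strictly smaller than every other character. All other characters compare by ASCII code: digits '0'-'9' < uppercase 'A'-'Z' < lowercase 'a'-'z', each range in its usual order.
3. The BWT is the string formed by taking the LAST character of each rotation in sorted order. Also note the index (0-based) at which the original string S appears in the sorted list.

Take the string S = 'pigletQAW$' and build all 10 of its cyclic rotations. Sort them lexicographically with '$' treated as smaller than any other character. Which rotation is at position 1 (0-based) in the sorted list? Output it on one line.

All 10 rotations (rotation i = S[i:]+S[:i]):
  rot[0] = pigletQAW$
  rot[1] = igletQAW$p
  rot[2] = gletQAW$pi
  rot[3] = letQAW$pig
  rot[4] = etQAW$pigl
  rot[5] = tQAW$pigle
  rot[6] = QAW$piglet
  rot[7] = AW$pigletQ
  rot[8] = W$pigletQA
  rot[9] = $pigletQAW
Sorted (with $ < everything):
  sorted[0] = $pigletQAW
  sorted[1] = AW$pigletQ
  sorted[2] = QAW$piglet
  sorted[3] = W$pigletQA
  sorted[4] = etQAW$pigl
  sorted[5] = gletQAW$pi
  sorted[6] = igletQAW$p
  sorted[7] = letQAW$pig
  sorted[8] = pigletQAW$
  sorted[9] = tQAW$pigle
sorted[1] = AW$pigletQ

Answer: AW$pigletQ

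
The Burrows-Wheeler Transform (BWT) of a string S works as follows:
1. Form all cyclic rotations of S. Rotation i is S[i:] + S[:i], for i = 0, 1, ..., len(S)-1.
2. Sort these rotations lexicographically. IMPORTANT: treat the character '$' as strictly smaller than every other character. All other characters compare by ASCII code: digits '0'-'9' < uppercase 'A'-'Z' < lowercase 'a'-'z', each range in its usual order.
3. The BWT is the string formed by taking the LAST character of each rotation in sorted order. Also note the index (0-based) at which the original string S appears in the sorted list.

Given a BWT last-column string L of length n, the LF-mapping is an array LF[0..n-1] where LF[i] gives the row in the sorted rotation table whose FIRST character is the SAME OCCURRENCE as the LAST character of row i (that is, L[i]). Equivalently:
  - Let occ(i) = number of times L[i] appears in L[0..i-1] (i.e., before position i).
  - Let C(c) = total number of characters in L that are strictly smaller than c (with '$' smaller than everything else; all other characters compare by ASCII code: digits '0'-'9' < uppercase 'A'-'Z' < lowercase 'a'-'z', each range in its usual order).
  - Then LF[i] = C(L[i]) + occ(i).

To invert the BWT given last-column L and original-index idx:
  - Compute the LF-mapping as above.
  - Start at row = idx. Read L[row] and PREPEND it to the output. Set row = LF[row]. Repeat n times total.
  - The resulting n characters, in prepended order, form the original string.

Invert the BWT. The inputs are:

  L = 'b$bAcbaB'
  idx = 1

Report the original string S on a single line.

LF mapping: 4 0 5 1 7 6 3 2
Walk LF starting at row 1, prepending L[row]:
  step 1: row=1, L[1]='$', prepend. Next row=LF[1]=0
  step 2: row=0, L[0]='b', prepend. Next row=LF[0]=4
  step 3: row=4, L[4]='c', prepend. Next row=LF[4]=7
  step 4: row=7, L[7]='B', prepend. Next row=LF[7]=2
  step 5: row=2, L[2]='b', prepend. Next row=LF[2]=5
  step 6: row=5, L[5]='b', prepend. Next row=LF[5]=6
  step 7: row=6, L[6]='a', prepend. Next row=LF[6]=3
  step 8: row=3, L[3]='A', prepend. Next row=LF[3]=1
Reversed output: AabbBcb$

Answer: AabbBcb$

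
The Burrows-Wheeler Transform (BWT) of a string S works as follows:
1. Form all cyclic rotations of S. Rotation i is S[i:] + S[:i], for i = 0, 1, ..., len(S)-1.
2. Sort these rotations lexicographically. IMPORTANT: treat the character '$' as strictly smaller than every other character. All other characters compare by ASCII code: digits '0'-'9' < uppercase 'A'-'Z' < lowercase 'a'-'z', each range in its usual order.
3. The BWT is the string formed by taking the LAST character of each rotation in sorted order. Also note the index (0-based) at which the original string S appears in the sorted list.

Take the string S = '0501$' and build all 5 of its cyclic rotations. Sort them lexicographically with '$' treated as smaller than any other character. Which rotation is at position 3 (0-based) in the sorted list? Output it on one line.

All 5 rotations (rotation i = S[i:]+S[:i]):
  rot[0] = 0501$
  rot[1] = 501$0
  rot[2] = 01$05
  rot[3] = 1$050
  rot[4] = $0501
Sorted (with $ < everything):
  sorted[0] = $0501
  sorted[1] = 01$05
  sorted[2] = 0501$
  sorted[3] = 1$050
  sorted[4] = 501$0
sorted[3] = 1$050

Answer: 1$050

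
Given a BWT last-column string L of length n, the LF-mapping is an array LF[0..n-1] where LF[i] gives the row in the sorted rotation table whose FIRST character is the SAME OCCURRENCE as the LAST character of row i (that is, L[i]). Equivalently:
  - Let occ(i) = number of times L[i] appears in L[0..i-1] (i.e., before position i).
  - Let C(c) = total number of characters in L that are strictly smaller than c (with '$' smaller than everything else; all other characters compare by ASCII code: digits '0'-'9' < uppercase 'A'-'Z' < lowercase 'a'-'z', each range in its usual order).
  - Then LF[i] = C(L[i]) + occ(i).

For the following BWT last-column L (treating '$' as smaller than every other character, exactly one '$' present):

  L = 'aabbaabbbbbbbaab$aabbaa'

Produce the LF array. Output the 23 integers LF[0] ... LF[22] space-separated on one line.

Char counts: '$':1, 'a':10, 'b':12
C (first-col start): C('$')=0, C('a')=1, C('b')=11
L[0]='a': occ=0, LF[0]=C('a')+0=1+0=1
L[1]='a': occ=1, LF[1]=C('a')+1=1+1=2
L[2]='b': occ=0, LF[2]=C('b')+0=11+0=11
L[3]='b': occ=1, LF[3]=C('b')+1=11+1=12
L[4]='a': occ=2, LF[4]=C('a')+2=1+2=3
L[5]='a': occ=3, LF[5]=C('a')+3=1+3=4
L[6]='b': occ=2, LF[6]=C('b')+2=11+2=13
L[7]='b': occ=3, LF[7]=C('b')+3=11+3=14
L[8]='b': occ=4, LF[8]=C('b')+4=11+4=15
L[9]='b': occ=5, LF[9]=C('b')+5=11+5=16
L[10]='b': occ=6, LF[10]=C('b')+6=11+6=17
L[11]='b': occ=7, LF[11]=C('b')+7=11+7=18
L[12]='b': occ=8, LF[12]=C('b')+8=11+8=19
L[13]='a': occ=4, LF[13]=C('a')+4=1+4=5
L[14]='a': occ=5, LF[14]=C('a')+5=1+5=6
L[15]='b': occ=9, LF[15]=C('b')+9=11+9=20
L[16]='$': occ=0, LF[16]=C('$')+0=0+0=0
L[17]='a': occ=6, LF[17]=C('a')+6=1+6=7
L[18]='a': occ=7, LF[18]=C('a')+7=1+7=8
L[19]='b': occ=10, LF[19]=C('b')+10=11+10=21
L[20]='b': occ=11, LF[20]=C('b')+11=11+11=22
L[21]='a': occ=8, LF[21]=C('a')+8=1+8=9
L[22]='a': occ=9, LF[22]=C('a')+9=1+9=10

Answer: 1 2 11 12 3 4 13 14 15 16 17 18 19 5 6 20 0 7 8 21 22 9 10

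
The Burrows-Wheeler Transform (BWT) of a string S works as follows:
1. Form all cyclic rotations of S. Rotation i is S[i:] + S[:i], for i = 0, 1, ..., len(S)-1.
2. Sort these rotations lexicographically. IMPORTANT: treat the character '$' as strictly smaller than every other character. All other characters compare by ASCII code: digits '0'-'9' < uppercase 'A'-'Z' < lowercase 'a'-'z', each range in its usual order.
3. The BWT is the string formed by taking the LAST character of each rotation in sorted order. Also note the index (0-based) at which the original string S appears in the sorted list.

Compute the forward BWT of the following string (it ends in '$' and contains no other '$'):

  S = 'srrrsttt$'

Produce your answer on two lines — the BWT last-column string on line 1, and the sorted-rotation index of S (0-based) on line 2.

All 9 rotations (rotation i = S[i:]+S[:i]):
  rot[0] = srrrsttt$
  rot[1] = rrrsttt$s
  rot[2] = rrsttt$sr
  rot[3] = rsttt$srr
  rot[4] = sttt$srrr
  rot[5] = ttt$srrrs
  rot[6] = tt$srrrst
  rot[7] = t$srrrstt
  rot[8] = $srrrsttt
Sorted (with $ < everything):
  sorted[0] = $srrrsttt  (last char: 't')
  sorted[1] = rrrsttt$s  (last char: 's')
  sorted[2] = rrsttt$sr  (last char: 'r')
  sorted[3] = rsttt$srr  (last char: 'r')
  sorted[4] = srrrsttt$  (last char: '$')
  sorted[5] = sttt$srrr  (last char: 'r')
  sorted[6] = t$srrrstt  (last char: 't')
  sorted[7] = tt$srrrst  (last char: 't')
  sorted[8] = ttt$srrrs  (last char: 's')
Last column: tsrr$rtts
Original string S is at sorted index 4

Answer: tsrr$rtts
4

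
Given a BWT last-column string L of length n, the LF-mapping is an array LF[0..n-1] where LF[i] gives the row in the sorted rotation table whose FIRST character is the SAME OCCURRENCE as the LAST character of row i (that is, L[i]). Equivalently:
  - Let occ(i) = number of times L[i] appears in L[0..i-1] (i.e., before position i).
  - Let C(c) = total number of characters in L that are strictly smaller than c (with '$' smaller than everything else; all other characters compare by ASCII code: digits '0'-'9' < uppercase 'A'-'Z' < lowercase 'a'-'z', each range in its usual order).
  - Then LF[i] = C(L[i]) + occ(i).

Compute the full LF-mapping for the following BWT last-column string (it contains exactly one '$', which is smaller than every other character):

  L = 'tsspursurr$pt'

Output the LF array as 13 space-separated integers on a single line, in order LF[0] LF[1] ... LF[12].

Answer: 9 6 7 1 11 3 8 12 4 5 0 2 10

Derivation:
Char counts: '$':1, 'p':2, 'r':3, 's':3, 't':2, 'u':2
C (first-col start): C('$')=0, C('p')=1, C('r')=3, C('s')=6, C('t')=9, C('u')=11
L[0]='t': occ=0, LF[0]=C('t')+0=9+0=9
L[1]='s': occ=0, LF[1]=C('s')+0=6+0=6
L[2]='s': occ=1, LF[2]=C('s')+1=6+1=7
L[3]='p': occ=0, LF[3]=C('p')+0=1+0=1
L[4]='u': occ=0, LF[4]=C('u')+0=11+0=11
L[5]='r': occ=0, LF[5]=C('r')+0=3+0=3
L[6]='s': occ=2, LF[6]=C('s')+2=6+2=8
L[7]='u': occ=1, LF[7]=C('u')+1=11+1=12
L[8]='r': occ=1, LF[8]=C('r')+1=3+1=4
L[9]='r': occ=2, LF[9]=C('r')+2=3+2=5
L[10]='$': occ=0, LF[10]=C('$')+0=0+0=0
L[11]='p': occ=1, LF[11]=C('p')+1=1+1=2
L[12]='t': occ=1, LF[12]=C('t')+1=9+1=10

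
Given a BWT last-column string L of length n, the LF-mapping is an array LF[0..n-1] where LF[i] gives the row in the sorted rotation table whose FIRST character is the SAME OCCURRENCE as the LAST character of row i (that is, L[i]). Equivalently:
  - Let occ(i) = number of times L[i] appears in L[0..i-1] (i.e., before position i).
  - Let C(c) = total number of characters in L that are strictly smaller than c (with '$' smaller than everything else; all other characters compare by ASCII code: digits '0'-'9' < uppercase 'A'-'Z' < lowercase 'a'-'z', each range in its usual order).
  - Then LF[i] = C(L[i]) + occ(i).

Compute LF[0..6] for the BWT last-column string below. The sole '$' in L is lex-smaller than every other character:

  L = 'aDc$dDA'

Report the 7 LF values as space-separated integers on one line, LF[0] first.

Answer: 4 2 5 0 6 3 1

Derivation:
Char counts: '$':1, 'A':1, 'D':2, 'a':1, 'c':1, 'd':1
C (first-col start): C('$')=0, C('A')=1, C('D')=2, C('a')=4, C('c')=5, C('d')=6
L[0]='a': occ=0, LF[0]=C('a')+0=4+0=4
L[1]='D': occ=0, LF[1]=C('D')+0=2+0=2
L[2]='c': occ=0, LF[2]=C('c')+0=5+0=5
L[3]='$': occ=0, LF[3]=C('$')+0=0+0=0
L[4]='d': occ=0, LF[4]=C('d')+0=6+0=6
L[5]='D': occ=1, LF[5]=C('D')+1=2+1=3
L[6]='A': occ=0, LF[6]=C('A')+0=1+0=1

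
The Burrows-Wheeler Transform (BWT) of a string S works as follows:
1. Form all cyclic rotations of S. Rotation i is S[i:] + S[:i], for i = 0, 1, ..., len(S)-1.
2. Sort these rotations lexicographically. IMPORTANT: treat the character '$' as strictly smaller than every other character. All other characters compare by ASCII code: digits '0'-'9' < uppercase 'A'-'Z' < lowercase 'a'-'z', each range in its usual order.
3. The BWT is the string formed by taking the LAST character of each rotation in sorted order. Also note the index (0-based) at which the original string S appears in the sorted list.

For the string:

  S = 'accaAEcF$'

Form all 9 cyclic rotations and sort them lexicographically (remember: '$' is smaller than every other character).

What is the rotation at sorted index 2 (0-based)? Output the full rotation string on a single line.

Answer: EcF$accaA

Derivation:
All 9 rotations (rotation i = S[i:]+S[:i]):
  rot[0] = accaAEcF$
  rot[1] = ccaAEcF$a
  rot[2] = caAEcF$ac
  rot[3] = aAEcF$acc
  rot[4] = AEcF$acca
  rot[5] = EcF$accaA
  rot[6] = cF$accaAE
  rot[7] = F$accaAEc
  rot[8] = $accaAEcF
Sorted (with $ < everything):
  sorted[0] = $accaAEcF
  sorted[1] = AEcF$acca
  sorted[2] = EcF$accaA
  sorted[3] = F$accaAEc
  sorted[4] = aAEcF$acc
  sorted[5] = accaAEcF$
  sorted[6] = cF$accaAE
  sorted[7] = caAEcF$ac
  sorted[8] = ccaAEcF$a
sorted[2] = EcF$accaA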